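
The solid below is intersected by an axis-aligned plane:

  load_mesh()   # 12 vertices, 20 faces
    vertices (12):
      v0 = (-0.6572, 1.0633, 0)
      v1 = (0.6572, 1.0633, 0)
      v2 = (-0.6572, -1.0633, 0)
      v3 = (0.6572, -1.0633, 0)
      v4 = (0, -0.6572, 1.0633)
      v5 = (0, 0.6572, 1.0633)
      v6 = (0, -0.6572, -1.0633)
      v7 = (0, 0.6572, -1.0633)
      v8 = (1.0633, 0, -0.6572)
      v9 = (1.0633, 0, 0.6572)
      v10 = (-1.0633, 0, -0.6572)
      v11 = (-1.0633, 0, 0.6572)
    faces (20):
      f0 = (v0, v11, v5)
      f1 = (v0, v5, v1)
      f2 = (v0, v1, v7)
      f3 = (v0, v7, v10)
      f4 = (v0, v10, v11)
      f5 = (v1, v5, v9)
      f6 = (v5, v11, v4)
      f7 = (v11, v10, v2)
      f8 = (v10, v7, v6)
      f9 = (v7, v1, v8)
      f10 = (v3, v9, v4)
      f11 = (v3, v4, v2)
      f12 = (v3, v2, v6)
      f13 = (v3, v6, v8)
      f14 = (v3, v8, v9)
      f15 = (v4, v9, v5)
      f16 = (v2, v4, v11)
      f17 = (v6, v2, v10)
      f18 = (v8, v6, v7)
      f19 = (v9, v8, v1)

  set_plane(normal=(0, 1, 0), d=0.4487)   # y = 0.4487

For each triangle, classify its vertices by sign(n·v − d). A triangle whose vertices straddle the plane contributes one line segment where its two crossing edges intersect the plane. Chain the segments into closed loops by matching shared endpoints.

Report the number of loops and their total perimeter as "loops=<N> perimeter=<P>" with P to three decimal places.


loops=1 perimeter=6.101

Straddling triangles (10 of 20):
  (v0,v11,v5) [+-+] → (-0.891931, 0.4487, 0.379869)–(-0.337337, 0.4487, 0.934463)  len=0.7843
  (v0,v7,v10) [++-] → (-0.337337, 0.4487, -0.934463)–(-0.891931, 0.4487, -0.379869)  len=0.7843
  (v0,v10,v11) [+--] → (-0.891931, 0.4487, -0.379869)–(-0.891931, 0.4487, 0.379869)  len=0.7597
  (v1,v5,v9) [++-] → (0.337337, 0.4487, 0.934463)–(0.891931, 0.4487, 0.379869)  len=0.7843
  (v5,v11,v4) [+--] → (-0.337337, 0.4487, 0.934463)–(0, 0.4487, 1.0633)  len=0.3611
  (v10,v7,v6) [-+-] → (-0.337337, 0.4487, -0.934463)–(0, 0.4487, -1.0633)  len=0.3611
  (v7,v1,v8) [++-] → (0.891931, 0.4487, -0.379869)–(0.337337, 0.4487, -0.934463)  len=0.7843
  (v4,v9,v5) [--+] → (0.337337, 0.4487, 0.934463)–(0, 0.4487, 1.0633)  len=0.3611
  (v8,v6,v7) [--+] → (0, 0.4487, -1.0633)–(0.337337, 0.4487, -0.934463)  len=0.3611
  (v9,v8,v1) [--+] → (0.891931, 0.4487, -0.379869)–(0.891931, 0.4487, 0.379869)  len=0.7597

Chained into 1 loop(s):
  loop 1: 10 segments, perimeter = 6.1011
Total perimeter = 6.101


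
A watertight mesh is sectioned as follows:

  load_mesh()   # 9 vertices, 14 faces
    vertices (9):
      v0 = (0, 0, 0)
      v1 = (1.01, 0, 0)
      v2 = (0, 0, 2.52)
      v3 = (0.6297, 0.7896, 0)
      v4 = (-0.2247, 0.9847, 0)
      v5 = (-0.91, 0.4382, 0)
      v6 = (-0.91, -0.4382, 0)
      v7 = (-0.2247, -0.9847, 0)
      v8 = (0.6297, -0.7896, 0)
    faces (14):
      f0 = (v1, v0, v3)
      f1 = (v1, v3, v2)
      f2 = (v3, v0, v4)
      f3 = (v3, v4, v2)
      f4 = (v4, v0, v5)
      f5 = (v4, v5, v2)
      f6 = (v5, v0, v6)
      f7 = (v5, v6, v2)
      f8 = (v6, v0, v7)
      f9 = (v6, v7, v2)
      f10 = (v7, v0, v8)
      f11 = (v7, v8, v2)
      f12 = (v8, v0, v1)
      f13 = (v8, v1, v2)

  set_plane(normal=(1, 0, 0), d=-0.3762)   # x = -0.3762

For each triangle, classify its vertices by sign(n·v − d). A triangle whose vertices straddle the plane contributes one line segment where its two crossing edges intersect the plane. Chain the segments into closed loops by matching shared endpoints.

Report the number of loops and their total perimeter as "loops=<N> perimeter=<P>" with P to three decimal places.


loops=1 perimeter=5.347

Straddling triangles (6 of 14):
  (v4,v0,v5) [++-] → (-0.3762, 0.181155, 0)–(-0.3762, 0.863885, 0)  len=0.6827
  (v4,v5,v2) [+-+] → (-0.3762, 0.863885, 0)–(-0.3762, 0.181155, 1.47822)  len=1.6283
  (v5,v0,v6) [-+-] → (-0.3762, 0.181155, 0)–(-0.3762, -0.181155, 0)  len=0.3623
  (v5,v6,v2) [--+] → (-0.3762, -0.181155, 1.47822)–(-0.3762, 0.181155, 1.47822)  len=0.3623
  (v6,v0,v7) [-++] → (-0.3762, -0.181155, 0)–(-0.3762, -0.863885, 0)  len=0.6827
  (v6,v7,v2) [-++] → (-0.3762, -0.863885, 0)–(-0.3762, -0.181155, 1.47822)  len=1.6283

Chained into 1 loop(s):
  loop 1: 6 segments, perimeter = 5.3466
Total perimeter = 5.347


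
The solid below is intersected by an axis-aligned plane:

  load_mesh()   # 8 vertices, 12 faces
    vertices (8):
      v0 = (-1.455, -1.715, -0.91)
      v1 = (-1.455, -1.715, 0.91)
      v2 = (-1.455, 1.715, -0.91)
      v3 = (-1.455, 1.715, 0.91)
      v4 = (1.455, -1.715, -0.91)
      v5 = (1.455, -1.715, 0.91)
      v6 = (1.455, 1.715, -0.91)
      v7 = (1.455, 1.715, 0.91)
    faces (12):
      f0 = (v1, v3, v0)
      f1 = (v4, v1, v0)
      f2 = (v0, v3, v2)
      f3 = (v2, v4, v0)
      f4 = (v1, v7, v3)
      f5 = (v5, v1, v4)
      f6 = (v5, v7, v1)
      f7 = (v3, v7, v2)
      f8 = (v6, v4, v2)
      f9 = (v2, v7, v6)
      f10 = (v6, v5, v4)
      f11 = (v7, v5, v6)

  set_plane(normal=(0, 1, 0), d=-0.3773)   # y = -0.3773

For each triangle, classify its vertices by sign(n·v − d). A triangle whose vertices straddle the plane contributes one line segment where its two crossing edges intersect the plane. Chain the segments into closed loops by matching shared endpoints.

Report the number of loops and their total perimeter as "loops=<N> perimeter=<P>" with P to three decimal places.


Straddling triangles (8 of 12):
  (v1,v3,v0) [-+-] → (-1.455, -0.3773, 0.91)–(-1.455, -0.3773, -0.2002)  len=1.1102
  (v0,v3,v2) [-++] → (-1.455, -0.3773, -0.2002)–(-1.455, -0.3773, -0.91)  len=0.7098
  (v2,v4,v0) [+--] → (0.3201, -0.3773, -0.91)–(-1.455, -0.3773, -0.91)  len=1.7751
  (v1,v7,v3) [-++] → (-0.3201, -0.3773, 0.91)–(-1.455, -0.3773, 0.91)  len=1.1349
  (v5,v7,v1) [-+-] → (1.455, -0.3773, 0.91)–(-0.3201, -0.3773, 0.91)  len=1.7751
  (v6,v4,v2) [+-+] → (1.455, -0.3773, -0.91)–(0.3201, -0.3773, -0.91)  len=1.1349
  (v6,v5,v4) [+--] → (1.455, -0.3773, 0.2002)–(1.455, -0.3773, -0.91)  len=1.1102
  (v7,v5,v6) [+-+] → (1.455, -0.3773, 0.91)–(1.455, -0.3773, 0.2002)  len=0.7098

Chained into 1 loop(s):
  loop 1: 8 segments, perimeter = 9.4600
Total perimeter = 9.460

loops=1 perimeter=9.460


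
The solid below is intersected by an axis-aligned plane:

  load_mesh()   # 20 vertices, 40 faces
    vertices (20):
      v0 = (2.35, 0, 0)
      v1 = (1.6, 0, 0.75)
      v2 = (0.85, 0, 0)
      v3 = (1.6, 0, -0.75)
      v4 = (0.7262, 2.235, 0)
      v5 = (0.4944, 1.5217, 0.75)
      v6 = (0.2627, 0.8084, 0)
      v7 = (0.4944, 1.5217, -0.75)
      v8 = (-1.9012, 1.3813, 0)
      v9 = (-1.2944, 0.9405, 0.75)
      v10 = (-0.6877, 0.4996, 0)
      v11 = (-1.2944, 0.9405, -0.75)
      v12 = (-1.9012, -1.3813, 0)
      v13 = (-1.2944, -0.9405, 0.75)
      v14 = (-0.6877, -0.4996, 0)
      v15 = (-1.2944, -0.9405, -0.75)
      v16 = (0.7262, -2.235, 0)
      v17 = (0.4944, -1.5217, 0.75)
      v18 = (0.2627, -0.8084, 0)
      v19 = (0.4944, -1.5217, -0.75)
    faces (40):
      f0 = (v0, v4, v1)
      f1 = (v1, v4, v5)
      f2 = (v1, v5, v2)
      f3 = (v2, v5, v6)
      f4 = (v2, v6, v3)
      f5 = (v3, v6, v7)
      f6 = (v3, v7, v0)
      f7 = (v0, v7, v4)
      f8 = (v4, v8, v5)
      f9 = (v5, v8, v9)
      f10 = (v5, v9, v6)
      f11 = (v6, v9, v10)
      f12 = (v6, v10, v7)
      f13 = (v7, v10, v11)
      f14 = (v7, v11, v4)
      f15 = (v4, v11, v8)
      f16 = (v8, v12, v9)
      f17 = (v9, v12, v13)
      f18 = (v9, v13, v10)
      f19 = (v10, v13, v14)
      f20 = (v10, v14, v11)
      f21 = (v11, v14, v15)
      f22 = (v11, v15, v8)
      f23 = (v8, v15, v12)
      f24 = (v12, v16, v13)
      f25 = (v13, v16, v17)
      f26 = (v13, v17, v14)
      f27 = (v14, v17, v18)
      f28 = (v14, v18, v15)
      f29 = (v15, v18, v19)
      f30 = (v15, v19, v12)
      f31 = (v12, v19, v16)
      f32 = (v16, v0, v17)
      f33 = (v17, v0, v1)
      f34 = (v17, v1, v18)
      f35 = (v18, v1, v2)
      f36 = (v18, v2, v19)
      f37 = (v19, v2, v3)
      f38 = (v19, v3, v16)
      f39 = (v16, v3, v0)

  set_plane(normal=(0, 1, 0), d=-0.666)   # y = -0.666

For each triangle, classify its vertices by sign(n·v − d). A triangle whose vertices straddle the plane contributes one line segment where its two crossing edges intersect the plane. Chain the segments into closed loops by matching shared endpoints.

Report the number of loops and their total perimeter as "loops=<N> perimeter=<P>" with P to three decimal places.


loops=2 perimeter=8.960

Straddling triangles (18 of 40):
  (v8,v12,v9) [+-+] → (-1.9012, -0.666, 0)–(-1.71426, -0.666, 0.23106)  len=0.2972
  (v9,v12,v13) [+--] → (-1.71426, -0.666, 0.23106)–(-1.2944, -0.666, 0.75)  len=0.6675
  (v9,v13,v10) [+-+] → (-1.2944, -0.666, 0.75)–(-1.17876, -0.666, 0.607041)  len=0.1839
  (v10,v13,v14) [+-+] → (-1.17876, -0.666, 0.607041)–(-0.916675, -0.666, 0.283057)  len=0.4167
  (v11,v14,v15) [++-] → (-0.916675, -0.666, -0.283057)–(-1.2944, -0.666, -0.75)  len=0.6006
  (v11,v15,v8) [+-+] → (-1.2944, -0.666, -0.75)–(-1.36614, -0.666, -0.66133)  len=0.1141
  (v8,v15,v12) [+--] → (-1.36614, -0.666, -0.66133)–(-1.9012, -0.666, 0)  len=0.8507
  (v13,v17,v14) [--+] → (-0.495252, -0.666, 0.122102)–(-0.916675, -0.666, 0.283057)  len=0.4511
  (v14,v17,v18) [+--] → (-0.495252, -0.666, 0.122102)–(-0.175567, -0.666, 0)  len=0.3422
  (v14,v18,v15) [+--] → (-0.175567, -0.666, 0)–(-0.916675, -0.666, -0.283057)  len=0.7933
  (v16,v0,v17) [-+-] → (1.86613, -0.666, 0)–(1.53786, -0.666, 0.328251)  len=0.4642
  (v17,v0,v1) [-++] → (1.53786, -0.666, 0.328251)–(1.11611, -0.666, 0.75)  len=0.5964
  (v17,v1,v18) [-+-] → (1.11611, -0.666, 0.75)–(0.498266, -0.666, 0.132113)  len=0.8738
  (v18,v1,v2) [-++] → (0.498266, -0.666, 0.132113)–(0.366153, -0.666, 0)  len=0.1868
  (v18,v2,v19) [-+-] → (0.366153, -0.666, 0)–(0.694365, -0.666, -0.328251)  len=0.4642
  (v19,v2,v3) [-++] → (0.694365, -0.666, -0.328251)–(1.11611, -0.666, -0.75)  len=0.5964
  (v19,v3,v16) [-+-] → (1.11611, -0.666, -0.75)–(1.33962, -0.666, -0.52651)  len=0.3161
  (v16,v3,v0) [-++] → (1.33962, -0.666, -0.52651)–(1.86613, -0.666, 0)  len=0.7446

Chained into 2 loop(s):
  loop 1: 10 segments, perimeter = 4.7173
  loop 2: 8 segments, perimeter = 4.2426
Total perimeter = 8.960


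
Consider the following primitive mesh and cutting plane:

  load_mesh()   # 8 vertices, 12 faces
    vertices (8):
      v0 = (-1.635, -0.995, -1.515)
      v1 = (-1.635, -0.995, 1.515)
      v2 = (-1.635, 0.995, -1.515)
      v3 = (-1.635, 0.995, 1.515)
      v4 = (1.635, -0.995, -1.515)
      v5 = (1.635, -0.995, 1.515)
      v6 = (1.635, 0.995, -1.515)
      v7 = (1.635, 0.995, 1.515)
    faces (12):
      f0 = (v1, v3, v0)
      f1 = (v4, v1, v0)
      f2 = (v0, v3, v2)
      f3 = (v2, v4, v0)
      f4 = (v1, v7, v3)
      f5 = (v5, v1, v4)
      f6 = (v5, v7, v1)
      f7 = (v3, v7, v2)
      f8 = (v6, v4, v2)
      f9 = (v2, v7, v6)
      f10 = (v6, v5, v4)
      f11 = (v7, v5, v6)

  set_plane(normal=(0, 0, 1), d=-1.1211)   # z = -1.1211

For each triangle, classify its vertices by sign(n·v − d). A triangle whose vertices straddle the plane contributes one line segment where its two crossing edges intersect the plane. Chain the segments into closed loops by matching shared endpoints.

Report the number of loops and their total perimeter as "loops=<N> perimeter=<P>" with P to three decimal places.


loops=1 perimeter=10.520

Straddling triangles (8 of 12):
  (v1,v3,v0) [++-] → (-1.635, -0.7363, -1.1211)–(-1.635, -0.995, -1.1211)  len=0.2587
  (v4,v1,v0) [-+-] → (1.2099, -0.995, -1.1211)–(-1.635, -0.995, -1.1211)  len=2.8449
  (v0,v3,v2) [-+-] → (-1.635, -0.7363, -1.1211)–(-1.635, 0.995, -1.1211)  len=1.7313
  (v5,v1,v4) [++-] → (1.2099, -0.995, -1.1211)–(1.635, -0.995, -1.1211)  len=0.4251
  (v3,v7,v2) [++-] → (-1.2099, 0.995, -1.1211)–(-1.635, 0.995, -1.1211)  len=0.4251
  (v2,v7,v6) [-+-] → (-1.2099, 0.995, -1.1211)–(1.635, 0.995, -1.1211)  len=2.8449
  (v6,v5,v4) [-+-] → (1.635, 0.7363, -1.1211)–(1.635, -0.995, -1.1211)  len=1.7313
  (v7,v5,v6) [++-] → (1.635, 0.7363, -1.1211)–(1.635, 0.995, -1.1211)  len=0.2587

Chained into 1 loop(s):
  loop 1: 8 segments, perimeter = 10.5200
Total perimeter = 10.520


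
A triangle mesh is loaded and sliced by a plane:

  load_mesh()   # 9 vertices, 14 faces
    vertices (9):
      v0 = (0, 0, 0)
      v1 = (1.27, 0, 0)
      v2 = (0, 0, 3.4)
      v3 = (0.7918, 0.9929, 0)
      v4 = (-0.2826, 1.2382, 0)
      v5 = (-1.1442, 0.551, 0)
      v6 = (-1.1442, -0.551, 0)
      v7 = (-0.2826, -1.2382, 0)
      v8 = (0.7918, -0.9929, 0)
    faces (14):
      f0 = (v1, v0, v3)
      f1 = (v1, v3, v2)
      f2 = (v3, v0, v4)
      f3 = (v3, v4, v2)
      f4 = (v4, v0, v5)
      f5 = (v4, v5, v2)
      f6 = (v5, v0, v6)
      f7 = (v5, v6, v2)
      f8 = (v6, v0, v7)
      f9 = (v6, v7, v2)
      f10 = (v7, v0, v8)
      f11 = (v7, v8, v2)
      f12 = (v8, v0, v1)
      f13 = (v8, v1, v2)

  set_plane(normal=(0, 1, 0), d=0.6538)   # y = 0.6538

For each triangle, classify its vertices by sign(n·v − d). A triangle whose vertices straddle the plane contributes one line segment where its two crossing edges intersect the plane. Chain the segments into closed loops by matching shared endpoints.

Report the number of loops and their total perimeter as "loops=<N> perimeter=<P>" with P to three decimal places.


Straddling triangles (6 of 14):
  (v1,v0,v3) [--+] → (0.521381, 0.6538, 0)–(0.955117, 0.6538, 0)  len=0.4337
  (v1,v3,v2) [-+-] → (0.955117, 0.6538, 0)–(0.521381, 0.6538, 1.16118)  len=1.2395
  (v3,v0,v4) [+-+] → (0.521381, 0.6538, 0)–(-0.14922, 0.6538, 0)  len=0.6706
  (v3,v4,v2) [++-] → (-0.14922, 0.6538, 1.60472)–(0.521381, 0.6538, 1.16118)  len=0.8040
  (v4,v0,v5) [+--] → (-0.14922, 0.6538, 0)–(-1.01531, 0.6538, 0)  len=0.8661
  (v4,v5,v2) [+--] → (-1.01531, 0.6538, 0)–(-0.14922, 0.6538, 1.60472)  len=1.8235

Chained into 1 loop(s):
  loop 1: 6 segments, perimeter = 5.8375
Total perimeter = 5.838

loops=1 perimeter=5.838


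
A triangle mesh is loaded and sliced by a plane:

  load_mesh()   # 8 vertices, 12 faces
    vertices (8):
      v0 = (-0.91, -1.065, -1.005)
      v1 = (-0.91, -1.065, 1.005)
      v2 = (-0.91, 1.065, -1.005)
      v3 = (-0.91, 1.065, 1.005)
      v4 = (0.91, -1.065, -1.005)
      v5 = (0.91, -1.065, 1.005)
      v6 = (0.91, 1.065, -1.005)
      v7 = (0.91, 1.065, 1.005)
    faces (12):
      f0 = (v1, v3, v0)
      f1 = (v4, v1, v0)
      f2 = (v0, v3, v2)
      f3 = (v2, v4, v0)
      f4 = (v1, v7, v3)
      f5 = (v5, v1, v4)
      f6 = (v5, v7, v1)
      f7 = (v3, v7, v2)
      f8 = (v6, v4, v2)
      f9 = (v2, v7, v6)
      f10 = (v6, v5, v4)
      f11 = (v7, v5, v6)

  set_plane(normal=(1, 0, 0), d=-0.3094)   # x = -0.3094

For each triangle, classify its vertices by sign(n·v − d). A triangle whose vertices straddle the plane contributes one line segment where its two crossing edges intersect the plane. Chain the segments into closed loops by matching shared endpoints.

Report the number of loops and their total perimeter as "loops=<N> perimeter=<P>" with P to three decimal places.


Straddling triangles (8 of 12):
  (v4,v1,v0) [+--] → (-0.3094, -1.065, 0.3417)–(-0.3094, -1.065, -1.005)  len=1.3467
  (v2,v4,v0) [-+-] → (-0.3094, 0.3621, -1.005)–(-0.3094, -1.065, -1.005)  len=1.4271
  (v1,v7,v3) [-+-] → (-0.3094, -0.3621, 1.005)–(-0.3094, 1.065, 1.005)  len=1.4271
  (v5,v1,v4) [+-+] → (-0.3094, -1.065, 1.005)–(-0.3094, -1.065, 0.3417)  len=0.6633
  (v5,v7,v1) [++-] → (-0.3094, -0.3621, 1.005)–(-0.3094, -1.065, 1.005)  len=0.7029
  (v3,v7,v2) [-+-] → (-0.3094, 1.065, 1.005)–(-0.3094, 1.065, -0.3417)  len=1.3467
  (v6,v4,v2) [++-] → (-0.3094, 0.3621, -1.005)–(-0.3094, 1.065, -1.005)  len=0.7029
  (v2,v7,v6) [-++] → (-0.3094, 1.065, -0.3417)–(-0.3094, 1.065, -1.005)  len=0.6633

Chained into 1 loop(s):
  loop 1: 8 segments, perimeter = 8.2800
Total perimeter = 8.280

loops=1 perimeter=8.280


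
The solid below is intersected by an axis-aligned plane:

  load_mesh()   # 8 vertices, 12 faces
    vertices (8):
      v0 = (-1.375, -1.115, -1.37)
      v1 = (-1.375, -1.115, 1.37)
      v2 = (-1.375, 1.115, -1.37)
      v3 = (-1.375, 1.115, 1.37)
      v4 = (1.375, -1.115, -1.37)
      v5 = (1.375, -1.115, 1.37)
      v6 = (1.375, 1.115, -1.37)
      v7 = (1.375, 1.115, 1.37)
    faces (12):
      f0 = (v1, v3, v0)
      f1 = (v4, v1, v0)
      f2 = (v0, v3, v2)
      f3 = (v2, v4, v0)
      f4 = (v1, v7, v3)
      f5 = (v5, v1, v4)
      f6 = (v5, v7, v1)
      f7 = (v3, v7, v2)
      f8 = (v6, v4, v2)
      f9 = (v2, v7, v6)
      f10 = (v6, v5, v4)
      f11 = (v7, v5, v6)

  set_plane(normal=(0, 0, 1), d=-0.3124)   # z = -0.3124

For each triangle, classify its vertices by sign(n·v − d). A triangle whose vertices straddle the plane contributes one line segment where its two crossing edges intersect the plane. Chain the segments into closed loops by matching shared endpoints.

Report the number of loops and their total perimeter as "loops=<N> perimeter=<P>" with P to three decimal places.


loops=1 perimeter=9.960

Straddling triangles (8 of 12):
  (v1,v3,v0) [++-] → (-1.375, -0.254253, -0.3124)–(-1.375, -1.115, -0.3124)  len=0.8607
  (v4,v1,v0) [-+-] → (0.31354, -1.115, -0.3124)–(-1.375, -1.115, -0.3124)  len=1.6885
  (v0,v3,v2) [-+-] → (-1.375, -0.254253, -0.3124)–(-1.375, 1.115, -0.3124)  len=1.3693
  (v5,v1,v4) [++-] → (0.31354, -1.115, -0.3124)–(1.375, -1.115, -0.3124)  len=1.0615
  (v3,v7,v2) [++-] → (-0.31354, 1.115, -0.3124)–(-1.375, 1.115, -0.3124)  len=1.0615
  (v2,v7,v6) [-+-] → (-0.31354, 1.115, -0.3124)–(1.375, 1.115, -0.3124)  len=1.6885
  (v6,v5,v4) [-+-] → (1.375, 0.254253, -0.3124)–(1.375, -1.115, -0.3124)  len=1.3693
  (v7,v5,v6) [++-] → (1.375, 0.254253, -0.3124)–(1.375, 1.115, -0.3124)  len=0.8607

Chained into 1 loop(s):
  loop 1: 8 segments, perimeter = 9.9600
Total perimeter = 9.960


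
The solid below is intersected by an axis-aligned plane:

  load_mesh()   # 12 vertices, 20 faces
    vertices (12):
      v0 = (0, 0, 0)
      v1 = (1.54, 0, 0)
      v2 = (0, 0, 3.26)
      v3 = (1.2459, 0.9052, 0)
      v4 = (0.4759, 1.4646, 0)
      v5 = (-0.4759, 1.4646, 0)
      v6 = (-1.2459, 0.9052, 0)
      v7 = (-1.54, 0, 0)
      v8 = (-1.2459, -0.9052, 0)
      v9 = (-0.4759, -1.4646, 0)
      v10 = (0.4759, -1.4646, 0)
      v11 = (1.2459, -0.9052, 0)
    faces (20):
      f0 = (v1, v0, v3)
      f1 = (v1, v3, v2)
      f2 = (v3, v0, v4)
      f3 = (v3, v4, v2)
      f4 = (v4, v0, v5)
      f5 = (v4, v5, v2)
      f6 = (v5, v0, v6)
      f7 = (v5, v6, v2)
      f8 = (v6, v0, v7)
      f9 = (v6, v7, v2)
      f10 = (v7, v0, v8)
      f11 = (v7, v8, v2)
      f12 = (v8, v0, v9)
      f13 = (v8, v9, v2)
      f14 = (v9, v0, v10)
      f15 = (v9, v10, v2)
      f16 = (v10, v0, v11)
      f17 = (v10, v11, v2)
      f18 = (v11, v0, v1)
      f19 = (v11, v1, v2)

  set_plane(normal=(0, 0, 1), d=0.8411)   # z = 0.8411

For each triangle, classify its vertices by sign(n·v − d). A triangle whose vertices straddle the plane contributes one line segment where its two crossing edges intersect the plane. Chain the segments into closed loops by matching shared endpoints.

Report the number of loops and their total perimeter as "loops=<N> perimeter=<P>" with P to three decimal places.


loops=1 perimeter=7.062

Straddling triangles (10 of 20):
  (v1,v3,v2) [--+] → (0.92445, 0.671653, 0.8411)–(1.14267, 0, 0.8411)  len=0.7062
  (v3,v4,v2) [--+] → (0.353115, 1.08672, 0.8411)–(0.92445, 0.671653, 0.8411)  len=0.7062
  (v4,v5,v2) [--+] → (-0.353115, 1.08672, 0.8411)–(0.353115, 1.08672, 0.8411)  len=0.7062
  (v5,v6,v2) [--+] → (-0.92445, 0.671653, 0.8411)–(-0.353115, 1.08672, 0.8411)  len=0.7062
  (v6,v7,v2) [--+] → (-1.14267, 0, 0.8411)–(-0.92445, 0.671653, 0.8411)  len=0.7062
  (v7,v8,v2) [--+] → (-0.92445, -0.671653, 0.8411)–(-1.14267, 0, 0.8411)  len=0.7062
  (v8,v9,v2) [--+] → (-0.353115, -1.08672, 0.8411)–(-0.92445, -0.671653, 0.8411)  len=0.7062
  (v9,v10,v2) [--+] → (0.353115, -1.08672, 0.8411)–(-0.353115, -1.08672, 0.8411)  len=0.7062
  (v10,v11,v2) [--+] → (0.92445, -0.671653, 0.8411)–(0.353115, -1.08672, 0.8411)  len=0.7062
  (v11,v1,v2) [--+] → (1.14267, 0, 0.8411)–(0.92445, -0.671653, 0.8411)  len=0.7062

Chained into 1 loop(s):
  loop 1: 10 segments, perimeter = 7.0621
Total perimeter = 7.062


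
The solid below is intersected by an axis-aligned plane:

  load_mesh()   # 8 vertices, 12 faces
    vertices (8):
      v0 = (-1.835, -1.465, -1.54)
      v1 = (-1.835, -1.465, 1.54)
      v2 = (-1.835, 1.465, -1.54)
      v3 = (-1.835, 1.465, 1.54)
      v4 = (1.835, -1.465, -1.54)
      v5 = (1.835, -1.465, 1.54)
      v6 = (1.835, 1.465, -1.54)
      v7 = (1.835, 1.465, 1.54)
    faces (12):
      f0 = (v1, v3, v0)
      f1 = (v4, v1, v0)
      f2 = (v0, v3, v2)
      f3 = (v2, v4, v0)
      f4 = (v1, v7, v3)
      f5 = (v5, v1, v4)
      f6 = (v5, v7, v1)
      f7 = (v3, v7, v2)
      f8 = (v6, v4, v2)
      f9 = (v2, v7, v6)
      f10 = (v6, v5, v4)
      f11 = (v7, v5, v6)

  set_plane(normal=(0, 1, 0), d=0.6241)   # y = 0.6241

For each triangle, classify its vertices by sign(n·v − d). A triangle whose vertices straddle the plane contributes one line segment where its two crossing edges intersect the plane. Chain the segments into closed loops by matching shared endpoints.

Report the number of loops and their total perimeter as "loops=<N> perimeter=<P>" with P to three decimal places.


loops=1 perimeter=13.500

Straddling triangles (8 of 12):
  (v1,v3,v0) [-+-] → (-1.835, 0.6241, 1.54)–(-1.835, 0.6241, 0.656051)  len=0.8839
  (v0,v3,v2) [-++] → (-1.835, 0.6241, 0.656051)–(-1.835, 0.6241, -1.54)  len=2.1961
  (v2,v4,v0) [+--] → (-0.781723, 0.6241, -1.54)–(-1.835, 0.6241, -1.54)  len=1.0533
  (v1,v7,v3) [-++] → (0.781723, 0.6241, 1.54)–(-1.835, 0.6241, 1.54)  len=2.6167
  (v5,v7,v1) [-+-] → (1.835, 0.6241, 1.54)–(0.781723, 0.6241, 1.54)  len=1.0533
  (v6,v4,v2) [+-+] → (1.835, 0.6241, -1.54)–(-0.781723, 0.6241, -1.54)  len=2.6167
  (v6,v5,v4) [+--] → (1.835, 0.6241, -0.656051)–(1.835, 0.6241, -1.54)  len=0.8839
  (v7,v5,v6) [+-+] → (1.835, 0.6241, 1.54)–(1.835, 0.6241, -0.656051)  len=2.1961

Chained into 1 loop(s):
  loop 1: 8 segments, perimeter = 13.5000
Total perimeter = 13.500


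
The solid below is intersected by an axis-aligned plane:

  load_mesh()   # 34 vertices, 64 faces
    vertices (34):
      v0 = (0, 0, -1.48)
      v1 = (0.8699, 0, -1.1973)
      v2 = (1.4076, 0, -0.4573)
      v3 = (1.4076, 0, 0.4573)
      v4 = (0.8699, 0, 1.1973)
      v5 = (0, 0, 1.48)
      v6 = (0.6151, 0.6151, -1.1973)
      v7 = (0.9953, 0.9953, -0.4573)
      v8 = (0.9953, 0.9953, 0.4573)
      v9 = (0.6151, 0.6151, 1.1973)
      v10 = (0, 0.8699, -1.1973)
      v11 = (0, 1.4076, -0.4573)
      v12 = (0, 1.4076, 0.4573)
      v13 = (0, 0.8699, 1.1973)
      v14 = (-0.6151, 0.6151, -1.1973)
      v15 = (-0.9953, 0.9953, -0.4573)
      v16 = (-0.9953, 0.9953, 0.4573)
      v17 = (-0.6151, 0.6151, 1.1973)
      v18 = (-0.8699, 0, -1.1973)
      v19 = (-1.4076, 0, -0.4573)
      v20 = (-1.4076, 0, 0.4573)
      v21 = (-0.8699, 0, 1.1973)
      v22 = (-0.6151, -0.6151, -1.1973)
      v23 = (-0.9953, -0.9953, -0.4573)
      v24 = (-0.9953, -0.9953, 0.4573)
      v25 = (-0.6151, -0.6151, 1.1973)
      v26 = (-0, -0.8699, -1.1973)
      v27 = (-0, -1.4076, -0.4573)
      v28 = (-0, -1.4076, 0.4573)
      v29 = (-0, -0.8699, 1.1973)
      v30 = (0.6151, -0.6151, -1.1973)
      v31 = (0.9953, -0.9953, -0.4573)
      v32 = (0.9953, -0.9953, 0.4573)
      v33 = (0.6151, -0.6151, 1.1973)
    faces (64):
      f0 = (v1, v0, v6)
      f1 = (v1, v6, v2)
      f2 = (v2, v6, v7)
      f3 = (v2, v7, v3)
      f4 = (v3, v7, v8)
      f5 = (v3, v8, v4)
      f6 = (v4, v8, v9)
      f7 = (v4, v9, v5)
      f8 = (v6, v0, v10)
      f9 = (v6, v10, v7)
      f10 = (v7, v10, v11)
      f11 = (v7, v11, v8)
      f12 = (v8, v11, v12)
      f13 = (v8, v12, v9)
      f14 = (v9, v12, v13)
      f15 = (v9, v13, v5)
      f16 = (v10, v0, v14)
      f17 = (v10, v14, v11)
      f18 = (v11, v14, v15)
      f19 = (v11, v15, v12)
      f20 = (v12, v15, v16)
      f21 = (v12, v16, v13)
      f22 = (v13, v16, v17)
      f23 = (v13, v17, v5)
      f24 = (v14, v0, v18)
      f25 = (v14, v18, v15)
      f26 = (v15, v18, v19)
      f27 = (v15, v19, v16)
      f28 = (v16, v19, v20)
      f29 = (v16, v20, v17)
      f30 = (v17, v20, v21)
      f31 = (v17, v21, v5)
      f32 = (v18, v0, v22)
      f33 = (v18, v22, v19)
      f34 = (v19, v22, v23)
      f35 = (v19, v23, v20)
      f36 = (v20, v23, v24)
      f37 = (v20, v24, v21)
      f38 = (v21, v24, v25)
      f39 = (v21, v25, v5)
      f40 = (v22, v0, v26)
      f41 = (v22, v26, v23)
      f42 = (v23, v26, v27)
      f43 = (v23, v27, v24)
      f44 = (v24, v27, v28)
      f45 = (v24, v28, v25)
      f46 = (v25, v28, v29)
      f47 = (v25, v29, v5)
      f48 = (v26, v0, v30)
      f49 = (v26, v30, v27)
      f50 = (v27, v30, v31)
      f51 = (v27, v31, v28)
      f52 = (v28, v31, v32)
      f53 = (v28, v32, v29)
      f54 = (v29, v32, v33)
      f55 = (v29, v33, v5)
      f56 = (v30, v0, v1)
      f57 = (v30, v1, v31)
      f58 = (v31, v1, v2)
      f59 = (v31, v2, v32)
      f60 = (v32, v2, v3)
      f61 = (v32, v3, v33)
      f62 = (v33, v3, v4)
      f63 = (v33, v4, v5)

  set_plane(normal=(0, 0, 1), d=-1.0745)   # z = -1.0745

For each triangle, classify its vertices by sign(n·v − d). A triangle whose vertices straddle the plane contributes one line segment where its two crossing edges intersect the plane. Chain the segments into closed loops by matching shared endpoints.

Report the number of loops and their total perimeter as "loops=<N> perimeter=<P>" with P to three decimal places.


Straddling triangles (16 of 64):
  (v1,v6,v2) [--+] → (0.746612, 0.513027, -1.0745)–(0.959129, 0, -1.0745)  len=0.5553
  (v2,v6,v7) [+-+] → (0.746612, 0.513027, -1.0745)–(0.678193, 0.678193, -1.0745)  len=0.1788
  (v6,v10,v7) [--+] → (0.165166, 0.89071, -1.0745)–(0.678193, 0.678193, -1.0745)  len=0.5553
  (v7,v10,v11) [+-+] → (0.165166, 0.89071, -1.0745)–(0, 0.959129, -1.0745)  len=0.1788
  (v10,v14,v11) [--+] → (-0.513027, 0.746612, -1.0745)–(0, 0.959129, -1.0745)  len=0.5553
  (v11,v14,v15) [+-+] → (-0.513027, 0.746612, -1.0745)–(-0.678193, 0.678193, -1.0745)  len=0.1788
  (v14,v18,v15) [--+] → (-0.89071, 0.165166, -1.0745)–(-0.678193, 0.678193, -1.0745)  len=0.5553
  (v15,v18,v19) [+-+] → (-0.89071, 0.165166, -1.0745)–(-0.959129, 0, -1.0745)  len=0.1788
  (v18,v22,v19) [--+] → (-0.746612, -0.513027, -1.0745)–(-0.959129, 0, -1.0745)  len=0.5553
  (v19,v22,v23) [+-+] → (-0.746612, -0.513027, -1.0745)–(-0.678193, -0.678193, -1.0745)  len=0.1788
  (v22,v26,v23) [--+] → (-0.165166, -0.89071, -1.0745)–(-0.678193, -0.678193, -1.0745)  len=0.5553
  (v23,v26,v27) [+-+] → (-0.165166, -0.89071, -1.0745)–(0, -0.959129, -1.0745)  len=0.1788
  (v26,v30,v27) [--+] → (0.513027, -0.746612, -1.0745)–(0, -0.959129, -1.0745)  len=0.5553
  (v27,v30,v31) [+-+] → (0.513027, -0.746612, -1.0745)–(0.678193, -0.678193, -1.0745)  len=0.1788
  (v30,v1,v31) [--+] → (0.89071, -0.165166, -1.0745)–(0.678193, -0.678193, -1.0745)  len=0.5553
  (v31,v1,v2) [+-+] → (0.89071, -0.165166, -1.0745)–(0.959129, 0, -1.0745)  len=0.1788

Chained into 1 loop(s):
  loop 1: 16 segments, perimeter = 5.8726
Total perimeter = 5.873

loops=1 perimeter=5.873


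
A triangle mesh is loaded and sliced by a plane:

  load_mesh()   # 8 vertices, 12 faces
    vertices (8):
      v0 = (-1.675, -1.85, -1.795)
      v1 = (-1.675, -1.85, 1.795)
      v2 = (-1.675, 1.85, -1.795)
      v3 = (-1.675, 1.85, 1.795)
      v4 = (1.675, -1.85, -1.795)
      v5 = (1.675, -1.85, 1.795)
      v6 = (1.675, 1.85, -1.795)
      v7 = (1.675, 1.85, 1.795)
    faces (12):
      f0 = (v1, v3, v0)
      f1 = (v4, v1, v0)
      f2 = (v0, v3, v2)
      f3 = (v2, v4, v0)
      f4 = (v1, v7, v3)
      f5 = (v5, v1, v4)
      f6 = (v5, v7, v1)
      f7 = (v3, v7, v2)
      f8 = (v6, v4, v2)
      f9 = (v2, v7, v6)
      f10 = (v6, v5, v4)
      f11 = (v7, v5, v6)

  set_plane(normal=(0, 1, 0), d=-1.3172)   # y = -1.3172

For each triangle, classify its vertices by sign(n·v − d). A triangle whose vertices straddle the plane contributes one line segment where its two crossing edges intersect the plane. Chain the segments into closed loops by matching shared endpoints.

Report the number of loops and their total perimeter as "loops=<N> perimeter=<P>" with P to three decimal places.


loops=1 perimeter=13.880

Straddling triangles (8 of 12):
  (v1,v3,v0) [-+-] → (-1.675, -1.3172, 1.795)–(-1.675, -1.3172, -1.27804)  len=3.0730
  (v0,v3,v2) [-++] → (-1.675, -1.3172, -1.27804)–(-1.675, -1.3172, -1.795)  len=0.5170
  (v2,v4,v0) [+--] → (1.1926, -1.3172, -1.795)–(-1.675, -1.3172, -1.795)  len=2.8676
  (v1,v7,v3) [-++] → (-1.1926, -1.3172, 1.795)–(-1.675, -1.3172, 1.795)  len=0.4824
  (v5,v7,v1) [-+-] → (1.675, -1.3172, 1.795)–(-1.1926, -1.3172, 1.795)  len=2.8676
  (v6,v4,v2) [+-+] → (1.675, -1.3172, -1.795)–(1.1926, -1.3172, -1.795)  len=0.4824
  (v6,v5,v4) [+--] → (1.675, -1.3172, 1.27804)–(1.675, -1.3172, -1.795)  len=3.0730
  (v7,v5,v6) [+-+] → (1.675, -1.3172, 1.795)–(1.675, -1.3172, 1.27804)  len=0.5170

Chained into 1 loop(s):
  loop 1: 8 segments, perimeter = 13.8800
Total perimeter = 13.880


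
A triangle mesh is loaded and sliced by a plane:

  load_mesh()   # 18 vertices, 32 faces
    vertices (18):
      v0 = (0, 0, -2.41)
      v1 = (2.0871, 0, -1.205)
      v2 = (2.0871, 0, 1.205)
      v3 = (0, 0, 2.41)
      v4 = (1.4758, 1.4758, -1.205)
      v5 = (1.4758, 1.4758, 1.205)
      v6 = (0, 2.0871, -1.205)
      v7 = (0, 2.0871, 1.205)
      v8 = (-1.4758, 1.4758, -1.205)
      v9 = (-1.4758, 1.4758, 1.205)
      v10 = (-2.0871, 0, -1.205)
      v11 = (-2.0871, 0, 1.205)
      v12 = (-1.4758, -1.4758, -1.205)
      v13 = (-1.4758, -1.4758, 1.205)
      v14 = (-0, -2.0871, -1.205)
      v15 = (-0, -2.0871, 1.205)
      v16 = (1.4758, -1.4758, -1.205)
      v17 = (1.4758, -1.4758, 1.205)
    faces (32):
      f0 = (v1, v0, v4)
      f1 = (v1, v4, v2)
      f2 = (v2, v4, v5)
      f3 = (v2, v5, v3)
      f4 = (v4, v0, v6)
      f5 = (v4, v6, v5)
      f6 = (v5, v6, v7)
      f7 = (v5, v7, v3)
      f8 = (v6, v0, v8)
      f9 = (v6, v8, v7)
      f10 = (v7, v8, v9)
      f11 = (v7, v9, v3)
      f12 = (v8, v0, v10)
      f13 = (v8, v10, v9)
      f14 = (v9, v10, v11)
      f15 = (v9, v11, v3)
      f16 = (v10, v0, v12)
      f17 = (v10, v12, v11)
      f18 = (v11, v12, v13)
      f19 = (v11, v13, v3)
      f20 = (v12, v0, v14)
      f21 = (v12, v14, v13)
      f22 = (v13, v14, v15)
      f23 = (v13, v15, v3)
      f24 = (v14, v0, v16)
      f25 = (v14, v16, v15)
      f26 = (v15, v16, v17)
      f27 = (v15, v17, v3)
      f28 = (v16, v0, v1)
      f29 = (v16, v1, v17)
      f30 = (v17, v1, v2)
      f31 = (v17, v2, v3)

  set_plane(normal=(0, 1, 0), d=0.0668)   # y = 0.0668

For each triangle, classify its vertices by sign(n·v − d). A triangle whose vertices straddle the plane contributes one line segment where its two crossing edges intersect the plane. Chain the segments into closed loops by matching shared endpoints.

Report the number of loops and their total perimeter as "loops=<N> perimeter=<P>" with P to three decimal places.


loops=1 perimeter=14.298

Straddling triangles (12 of 32):
  (v1,v0,v4) [--+] → (0.0668, 0.0668, -2.35546)–(2.05943, 0.0668, -1.205)  len=2.3009
  (v1,v4,v2) [-+-] → (2.05943, 0.0668, -1.205)–(2.05943, 0.0668, 1.09591)  len=2.3009
  (v2,v4,v5) [-++] → (2.05943, 0.0668, 1.09591)–(2.05943, 0.0668, 1.205)  len=0.1091
  (v2,v5,v3) [-+-] → (2.05943, 0.0668, 1.205)–(0.0668, 0.0668, 2.35546)  len=2.3009
  (v4,v0,v6) [+-+] → (0.0668, 0.0668, -2.35546)–(0, 0.0668, -2.37143)  len=0.0687
  (v5,v7,v3) [++-] → (0, 0.0668, 2.37143)–(0.0668, 0.0668, 2.35546)  len=0.0687
  (v6,v0,v8) [+-+] → (0, 0.0668, -2.37143)–(-0.0668, 0.0668, -2.35546)  len=0.0687
  (v7,v9,v3) [++-] → (-0.0668, 0.0668, 2.35546)–(0, 0.0668, 2.37143)  len=0.0687
  (v8,v0,v10) [+--] → (-0.0668, 0.0668, -2.35546)–(-2.05943, 0.0668, -1.205)  len=2.3009
  (v8,v10,v9) [+-+] → (-2.05943, 0.0668, -1.205)–(-2.05943, 0.0668, -1.09591)  len=0.1091
  (v9,v10,v11) [+--] → (-2.05943, 0.0668, -1.09591)–(-2.05943, 0.0668, 1.205)  len=2.3009
  (v9,v11,v3) [+--] → (-2.05943, 0.0668, 1.205)–(-0.0668, 0.0668, 2.35546)  len=2.3009

Chained into 1 loop(s):
  loop 1: 12 segments, perimeter = 14.2983
Total perimeter = 14.298


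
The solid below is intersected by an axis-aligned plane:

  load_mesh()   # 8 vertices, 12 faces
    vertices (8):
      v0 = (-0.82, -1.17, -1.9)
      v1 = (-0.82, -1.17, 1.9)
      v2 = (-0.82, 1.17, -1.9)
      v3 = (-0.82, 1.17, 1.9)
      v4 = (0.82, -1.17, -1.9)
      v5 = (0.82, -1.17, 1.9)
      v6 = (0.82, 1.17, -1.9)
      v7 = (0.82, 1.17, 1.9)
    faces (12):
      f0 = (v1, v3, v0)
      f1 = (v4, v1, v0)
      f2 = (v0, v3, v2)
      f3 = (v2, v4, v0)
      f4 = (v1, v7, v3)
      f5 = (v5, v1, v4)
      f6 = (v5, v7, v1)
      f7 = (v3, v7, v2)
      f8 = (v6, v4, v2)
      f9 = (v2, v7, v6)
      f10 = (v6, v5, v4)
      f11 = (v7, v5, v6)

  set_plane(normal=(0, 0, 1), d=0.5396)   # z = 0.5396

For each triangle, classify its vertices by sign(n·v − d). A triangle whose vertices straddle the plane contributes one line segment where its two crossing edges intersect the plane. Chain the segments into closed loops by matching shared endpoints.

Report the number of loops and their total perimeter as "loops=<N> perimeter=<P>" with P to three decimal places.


Straddling triangles (8 of 12):
  (v1,v3,v0) [++-] → (-0.82, 0.33228, 0.5396)–(-0.82, -1.17, 0.5396)  len=1.5023
  (v4,v1,v0) [-+-] → (-0.23288, -1.17, 0.5396)–(-0.82, -1.17, 0.5396)  len=0.5871
  (v0,v3,v2) [-+-] → (-0.82, 0.33228, 0.5396)–(-0.82, 1.17, 0.5396)  len=0.8377
  (v5,v1,v4) [++-] → (-0.23288, -1.17, 0.5396)–(0.82, -1.17, 0.5396)  len=1.0529
  (v3,v7,v2) [++-] → (0.23288, 1.17, 0.5396)–(-0.82, 1.17, 0.5396)  len=1.0529
  (v2,v7,v6) [-+-] → (0.23288, 1.17, 0.5396)–(0.82, 1.17, 0.5396)  len=0.5871
  (v6,v5,v4) [-+-] → (0.82, -0.33228, 0.5396)–(0.82, -1.17, 0.5396)  len=0.8377
  (v7,v5,v6) [++-] → (0.82, -0.33228, 0.5396)–(0.82, 1.17, 0.5396)  len=1.5023

Chained into 1 loop(s):
  loop 1: 8 segments, perimeter = 7.9600
Total perimeter = 7.960

loops=1 perimeter=7.960


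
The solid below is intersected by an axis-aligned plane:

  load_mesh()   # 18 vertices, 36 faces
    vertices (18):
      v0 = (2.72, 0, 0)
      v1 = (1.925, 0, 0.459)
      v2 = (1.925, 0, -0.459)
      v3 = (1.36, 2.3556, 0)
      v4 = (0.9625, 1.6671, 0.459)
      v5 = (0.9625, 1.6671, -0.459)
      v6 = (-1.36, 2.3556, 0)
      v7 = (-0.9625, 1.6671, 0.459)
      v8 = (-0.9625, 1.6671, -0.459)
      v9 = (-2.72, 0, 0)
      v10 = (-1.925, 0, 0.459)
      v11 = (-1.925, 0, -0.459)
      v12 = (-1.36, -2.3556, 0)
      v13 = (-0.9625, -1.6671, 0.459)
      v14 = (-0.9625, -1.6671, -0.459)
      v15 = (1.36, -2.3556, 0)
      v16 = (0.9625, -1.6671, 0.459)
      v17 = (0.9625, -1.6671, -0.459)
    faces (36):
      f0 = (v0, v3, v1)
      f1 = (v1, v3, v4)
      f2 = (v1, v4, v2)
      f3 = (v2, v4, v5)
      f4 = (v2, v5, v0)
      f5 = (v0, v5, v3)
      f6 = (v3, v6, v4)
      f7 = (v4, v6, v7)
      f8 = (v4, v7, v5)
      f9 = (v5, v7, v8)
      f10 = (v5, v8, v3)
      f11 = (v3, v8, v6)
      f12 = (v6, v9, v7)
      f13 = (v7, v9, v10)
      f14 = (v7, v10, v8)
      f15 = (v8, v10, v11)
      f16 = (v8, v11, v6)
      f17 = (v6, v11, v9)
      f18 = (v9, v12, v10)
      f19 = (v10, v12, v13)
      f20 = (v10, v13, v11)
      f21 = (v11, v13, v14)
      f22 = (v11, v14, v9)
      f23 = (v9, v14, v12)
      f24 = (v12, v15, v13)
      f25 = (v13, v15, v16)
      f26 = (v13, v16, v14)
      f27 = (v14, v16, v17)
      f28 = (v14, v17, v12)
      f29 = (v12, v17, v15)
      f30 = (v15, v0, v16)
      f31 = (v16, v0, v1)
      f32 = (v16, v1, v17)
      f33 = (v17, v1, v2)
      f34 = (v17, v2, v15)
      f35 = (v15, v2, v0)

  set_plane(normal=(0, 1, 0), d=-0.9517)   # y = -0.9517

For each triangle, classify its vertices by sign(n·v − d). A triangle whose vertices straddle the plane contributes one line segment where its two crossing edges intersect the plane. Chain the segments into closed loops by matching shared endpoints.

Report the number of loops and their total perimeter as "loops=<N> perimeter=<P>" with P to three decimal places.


loops=2 perimeter=5.508

Straddling triangles (12 of 36):
  (v9,v12,v10) [+-+] → (-2.17054, -0.9517, 0)–(-1.69673, -0.9517, 0.273557)  len=0.5471
  (v10,v12,v13) [+--] → (-1.69673, -0.9517, 0.273557)–(-1.37554, -0.9517, 0.459)  len=0.3709
  (v10,v13,v11) [+-+] → (-1.37554, -0.9517, 0.459)–(-1.37554, -0.9517, 0.0650601)  len=0.3939
  (v11,v13,v14) [+--] → (-1.37554, -0.9517, 0.0650601)–(-1.37554, -0.9517, -0.459)  len=0.5241
  (v11,v14,v9) [+-+] → (-1.37554, -0.9517, -0.459)–(-1.71669, -0.9517, -0.26203)  len=0.3939
  (v9,v14,v12) [+--] → (-1.71669, -0.9517, -0.26203)–(-2.17054, -0.9517, 0)  len=0.5241
  (v15,v0,v16) [-+-] → (2.17054, -0.9517, 0)–(1.71669, -0.9517, 0.26203)  len=0.5241
  (v16,v0,v1) [-++] → (1.71669, -0.9517, 0.26203)–(1.37554, -0.9517, 0.459)  len=0.3939
  (v16,v1,v17) [-+-] → (1.37554, -0.9517, 0.459)–(1.37554, -0.9517, -0.0650601)  len=0.5241
  (v17,v1,v2) [-++] → (1.37554, -0.9517, -0.0650601)–(1.37554, -0.9517, -0.459)  len=0.3939
  (v17,v2,v15) [-+-] → (1.37554, -0.9517, -0.459)–(1.69673, -0.9517, -0.273557)  len=0.3709
  (v15,v2,v0) [-++] → (1.69673, -0.9517, -0.273557)–(2.17054, -0.9517, 0)  len=0.5471

Chained into 2 loop(s):
  loop 1: 6 segments, perimeter = 2.7540
  loop 2: 6 segments, perimeter = 2.7540
Total perimeter = 5.508


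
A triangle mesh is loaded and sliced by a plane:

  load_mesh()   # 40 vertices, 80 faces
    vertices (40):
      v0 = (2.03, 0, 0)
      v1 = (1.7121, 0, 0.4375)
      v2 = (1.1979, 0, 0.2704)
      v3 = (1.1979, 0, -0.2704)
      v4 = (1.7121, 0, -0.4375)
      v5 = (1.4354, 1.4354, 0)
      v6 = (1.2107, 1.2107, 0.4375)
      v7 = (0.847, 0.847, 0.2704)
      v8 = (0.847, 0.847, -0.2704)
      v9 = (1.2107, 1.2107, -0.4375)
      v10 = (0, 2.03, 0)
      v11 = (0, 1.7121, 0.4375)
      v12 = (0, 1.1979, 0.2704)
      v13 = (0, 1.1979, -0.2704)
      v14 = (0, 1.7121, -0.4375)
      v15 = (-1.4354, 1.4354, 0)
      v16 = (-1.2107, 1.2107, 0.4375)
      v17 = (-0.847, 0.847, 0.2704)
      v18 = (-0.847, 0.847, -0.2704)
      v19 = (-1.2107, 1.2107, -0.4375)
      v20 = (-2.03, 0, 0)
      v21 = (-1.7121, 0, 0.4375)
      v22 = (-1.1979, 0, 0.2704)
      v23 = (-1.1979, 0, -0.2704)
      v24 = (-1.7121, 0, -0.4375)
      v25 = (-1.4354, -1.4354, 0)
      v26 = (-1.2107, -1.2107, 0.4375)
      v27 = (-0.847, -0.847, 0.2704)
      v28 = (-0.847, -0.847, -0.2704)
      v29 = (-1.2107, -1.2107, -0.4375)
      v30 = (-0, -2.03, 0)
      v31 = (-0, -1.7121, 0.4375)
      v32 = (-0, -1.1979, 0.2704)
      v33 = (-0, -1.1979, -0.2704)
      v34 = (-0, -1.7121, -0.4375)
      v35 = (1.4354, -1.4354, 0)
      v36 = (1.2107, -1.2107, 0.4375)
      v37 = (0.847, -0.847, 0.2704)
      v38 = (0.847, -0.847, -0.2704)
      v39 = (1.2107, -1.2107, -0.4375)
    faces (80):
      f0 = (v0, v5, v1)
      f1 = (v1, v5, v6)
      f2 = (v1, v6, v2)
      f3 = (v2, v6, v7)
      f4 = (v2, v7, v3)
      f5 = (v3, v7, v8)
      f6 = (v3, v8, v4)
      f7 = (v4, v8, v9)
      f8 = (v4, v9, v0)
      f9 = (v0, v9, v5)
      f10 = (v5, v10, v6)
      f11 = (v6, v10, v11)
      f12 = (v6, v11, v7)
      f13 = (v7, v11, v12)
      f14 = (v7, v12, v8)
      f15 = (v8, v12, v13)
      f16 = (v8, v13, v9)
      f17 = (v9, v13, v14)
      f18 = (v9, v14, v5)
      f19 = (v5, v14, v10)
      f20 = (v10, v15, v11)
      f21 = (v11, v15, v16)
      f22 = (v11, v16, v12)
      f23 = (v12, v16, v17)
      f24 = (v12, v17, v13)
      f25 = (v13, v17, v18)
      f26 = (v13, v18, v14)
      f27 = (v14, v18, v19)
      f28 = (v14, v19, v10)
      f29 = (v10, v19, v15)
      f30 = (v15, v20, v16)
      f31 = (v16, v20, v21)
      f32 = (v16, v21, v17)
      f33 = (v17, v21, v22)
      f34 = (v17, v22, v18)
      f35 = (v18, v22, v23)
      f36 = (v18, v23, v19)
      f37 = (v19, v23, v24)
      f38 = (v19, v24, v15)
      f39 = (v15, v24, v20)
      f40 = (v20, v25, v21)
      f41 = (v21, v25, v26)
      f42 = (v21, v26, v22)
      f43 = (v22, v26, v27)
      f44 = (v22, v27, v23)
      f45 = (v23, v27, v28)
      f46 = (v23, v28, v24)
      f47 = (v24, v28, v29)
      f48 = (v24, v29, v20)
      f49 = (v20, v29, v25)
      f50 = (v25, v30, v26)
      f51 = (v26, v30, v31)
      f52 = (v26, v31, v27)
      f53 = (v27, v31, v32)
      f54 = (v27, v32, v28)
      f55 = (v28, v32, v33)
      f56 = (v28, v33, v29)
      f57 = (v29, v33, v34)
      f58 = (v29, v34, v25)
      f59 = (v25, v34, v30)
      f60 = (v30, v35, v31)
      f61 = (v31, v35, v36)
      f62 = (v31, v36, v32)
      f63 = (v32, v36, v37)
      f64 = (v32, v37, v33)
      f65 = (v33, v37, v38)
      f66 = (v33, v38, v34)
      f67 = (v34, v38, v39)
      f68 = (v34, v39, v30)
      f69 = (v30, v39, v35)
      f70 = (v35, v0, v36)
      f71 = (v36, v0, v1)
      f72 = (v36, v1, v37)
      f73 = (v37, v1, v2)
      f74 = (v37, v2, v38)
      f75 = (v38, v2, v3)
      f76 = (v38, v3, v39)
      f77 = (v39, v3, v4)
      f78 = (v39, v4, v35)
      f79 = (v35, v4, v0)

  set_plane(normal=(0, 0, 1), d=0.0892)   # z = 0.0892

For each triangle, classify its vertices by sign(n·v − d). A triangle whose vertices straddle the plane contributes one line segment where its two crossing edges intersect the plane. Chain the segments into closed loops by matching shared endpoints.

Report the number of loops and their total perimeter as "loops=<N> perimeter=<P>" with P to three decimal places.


Straddling triangles (32 of 80):
  (v0,v5,v1) [--+] → (1.49182, 1.14274, 0.0892)–(1.96518, 0, 0.0892)  len=1.2369
  (v1,v5,v6) [+-+] → (1.49182, 1.14274, 0.0892)–(1.38959, 1.38959, 0.0892)  len=0.2672
  (v2,v7,v3) [++-] → (0.964572, 0.563205, 0.0892)–(1.1979, 0, 0.0892)  len=0.6096
  (v3,v7,v8) [-+-] → (0.964572, 0.563205, 0.0892)–(0.847, 0.847, 0.0892)  len=0.3072
  (v5,v10,v6) [--+] → (0.246844, 1.86296, 0.0892)–(1.38959, 1.38959, 0.0892)  len=1.2369
  (v6,v10,v11) [+-+] → (0.246844, 1.86296, 0.0892)–(0, 1.96518, 0.0892)  len=0.2672
  (v7,v12,v8) [++-] → (0.283795, 1.08033, 0.0892)–(0.847, 0.847, 0.0892)  len=0.6096
  (v8,v12,v13) [-+-] → (0.283795, 1.08033, 0.0892)–(0, 1.1979, 0.0892)  len=0.3072
  (v10,v15,v11) [--+] → (-1.14274, 1.49182, 0.0892)–(0, 1.96518, 0.0892)  len=1.2369
  (v11,v15,v16) [+-+] → (-1.14274, 1.49182, 0.0892)–(-1.38959, 1.38959, 0.0892)  len=0.2672
  (v12,v17,v13) [++-] → (-0.563205, 0.964572, 0.0892)–(0, 1.1979, 0.0892)  len=0.6096
  (v13,v17,v18) [-+-] → (-0.563205, 0.964572, 0.0892)–(-0.847, 0.847, 0.0892)  len=0.3072
  (v15,v20,v16) [--+] → (-1.86296, 0.246844, 0.0892)–(-1.38959, 1.38959, 0.0892)  len=1.2369
  (v16,v20,v21) [+-+] → (-1.86296, 0.246844, 0.0892)–(-1.96518, 0, 0.0892)  len=0.2672
  (v17,v22,v18) [++-] → (-1.08033, 0.283795, 0.0892)–(-0.847, 0.847, 0.0892)  len=0.6096
  (v18,v22,v23) [-+-] → (-1.08033, 0.283795, 0.0892)–(-1.1979, 0, 0.0892)  len=0.3072
  (v20,v25,v21) [--+] → (-1.49182, -1.14274, 0.0892)–(-1.96518, 0, 0.0892)  len=1.2369
  (v21,v25,v26) [+-+] → (-1.49182, -1.14274, 0.0892)–(-1.38959, -1.38959, 0.0892)  len=0.2672
  (v22,v27,v23) [++-] → (-0.964572, -0.563205, 0.0892)–(-1.1979, 0, 0.0892)  len=0.6096
  (v23,v27,v28) [-+-] → (-0.964572, -0.563205, 0.0892)–(-0.847, -0.847, 0.0892)  len=0.3072
  (v25,v30,v26) [--+] → (-0.246844, -1.86296, 0.0892)–(-1.38959, -1.38959, 0.0892)  len=1.2369
  (v26,v30,v31) [+-+] → (-0.246844, -1.86296, 0.0892)–(0, -1.96518, 0.0892)  len=0.2672
  (v27,v32,v28) [++-] → (-0.283795, -1.08033, 0.0892)–(-0.847, -0.847, 0.0892)  len=0.6096
  (v28,v32,v33) [-+-] → (-0.283795, -1.08033, 0.0892)–(0, -1.1979, 0.0892)  len=0.3072
  (v30,v35,v31) [--+] → (1.14274, -1.49182, 0.0892)–(0, -1.96518, 0.0892)  len=1.2369
  (v31,v35,v36) [+-+] → (1.14274, -1.49182, 0.0892)–(1.38959, -1.38959, 0.0892)  len=0.2672
  (v32,v37,v33) [++-] → (0.563205, -0.964572, 0.0892)–(0, -1.1979, 0.0892)  len=0.6096
  (v33,v37,v38) [-+-] → (0.563205, -0.964572, 0.0892)–(0.847, -0.847, 0.0892)  len=0.3072
  (v35,v0,v36) [--+] → (1.86296, -0.246844, 0.0892)–(1.38959, -1.38959, 0.0892)  len=1.2369
  (v36,v0,v1) [+-+] → (1.86296, -0.246844, 0.0892)–(1.96518, 0, 0.0892)  len=0.2672
  (v37,v2,v38) [++-] → (1.08033, -0.283795, 0.0892)–(0.847, -0.847, 0.0892)  len=0.6096
  (v38,v2,v3) [-+-] → (1.08033, -0.283795, 0.0892)–(1.1979, 0, 0.0892)  len=0.3072

Chained into 2 loop(s):
  loop 1: 16 segments, perimeter = 12.0327
  loop 2: 16 segments, perimeter = 7.3345
Total perimeter = 19.367

loops=2 perimeter=19.367
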